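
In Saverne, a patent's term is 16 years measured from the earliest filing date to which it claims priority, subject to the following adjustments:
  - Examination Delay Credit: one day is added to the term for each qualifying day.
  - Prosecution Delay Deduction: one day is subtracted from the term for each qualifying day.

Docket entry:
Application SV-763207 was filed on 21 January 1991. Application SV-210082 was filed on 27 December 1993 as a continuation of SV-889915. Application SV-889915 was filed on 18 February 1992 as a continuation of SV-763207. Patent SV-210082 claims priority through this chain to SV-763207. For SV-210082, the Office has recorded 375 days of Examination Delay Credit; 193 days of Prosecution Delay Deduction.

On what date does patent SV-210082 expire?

July 22, 2007

Earliest priority filing: 21 January 1991.
Base term: 21 January 1991 + 16 years → 21 January 2007.
Examination Delay Credit: +375 days → 31 January 2008.
Prosecution Delay Deduction: −193 days → 22 July 2007.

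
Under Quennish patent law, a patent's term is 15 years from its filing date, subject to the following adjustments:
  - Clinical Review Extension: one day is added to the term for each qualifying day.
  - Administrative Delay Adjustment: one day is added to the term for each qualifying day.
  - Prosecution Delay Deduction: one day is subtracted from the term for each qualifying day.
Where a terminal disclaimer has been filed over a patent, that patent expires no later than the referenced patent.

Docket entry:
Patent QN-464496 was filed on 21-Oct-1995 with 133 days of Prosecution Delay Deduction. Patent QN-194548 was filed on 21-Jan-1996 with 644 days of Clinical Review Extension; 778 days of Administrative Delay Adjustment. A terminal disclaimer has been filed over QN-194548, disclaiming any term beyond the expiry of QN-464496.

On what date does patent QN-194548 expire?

Natural term of QN-194548:
  Base: filing + 15 years → 21 January 2011.
  Clinical Review Extension: +644 days → 26 October 2012.
  Administrative Delay Adjustment: +778 days → 13 December 2014.
Expiry of referenced patent QN-464496:
  Base: filing + 15 years → 21 October 2010.
  Prosecution Delay Deduction: −133 days → 10 June 2010.
Terminal disclaimer: QN-194548 expires on the earlier of 13 December 2014 and 10 June 2010.

2010-06-10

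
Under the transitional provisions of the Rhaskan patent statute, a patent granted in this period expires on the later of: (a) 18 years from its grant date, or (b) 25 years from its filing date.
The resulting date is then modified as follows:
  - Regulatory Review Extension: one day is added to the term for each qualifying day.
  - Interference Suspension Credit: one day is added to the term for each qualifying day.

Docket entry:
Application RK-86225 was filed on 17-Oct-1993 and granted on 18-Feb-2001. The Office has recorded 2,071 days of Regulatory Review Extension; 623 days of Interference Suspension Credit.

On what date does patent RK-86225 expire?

2026-07-05

(a) grant + 18 years → 18 February 2019.
(b) filing + 25 years → 17 October 2018.
Later of the two: 18 February 2019.
Regulatory Review Extension: +2071 days → 20 October 2024.
Interference Suspension Credit: +623 days → 5 July 2026.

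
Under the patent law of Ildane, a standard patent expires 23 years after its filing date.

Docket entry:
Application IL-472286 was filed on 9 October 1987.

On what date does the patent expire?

2010-10-09

Filing date + 23 years → 9 October 2010.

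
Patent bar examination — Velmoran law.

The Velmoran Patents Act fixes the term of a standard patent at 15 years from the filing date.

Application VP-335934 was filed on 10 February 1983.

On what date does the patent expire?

February 10, 1998

Filing date + 15 years → 10 February 1998.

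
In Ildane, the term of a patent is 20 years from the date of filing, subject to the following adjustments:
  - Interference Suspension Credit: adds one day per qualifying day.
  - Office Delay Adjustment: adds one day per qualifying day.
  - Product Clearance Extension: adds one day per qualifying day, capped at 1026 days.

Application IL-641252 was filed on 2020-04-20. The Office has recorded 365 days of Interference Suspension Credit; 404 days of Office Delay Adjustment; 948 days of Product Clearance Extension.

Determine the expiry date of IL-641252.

January 1, 2045

Base term: filing date + 20 years → 20 April 2040.
Interference Suspension Credit: +365 days → 20 April 2041.
Office Delay Adjustment: +404 days → 29 May 2042.
Product Clearance Extension: 948 days (within the 1026-day cap) → +948 days → 1 January 2045.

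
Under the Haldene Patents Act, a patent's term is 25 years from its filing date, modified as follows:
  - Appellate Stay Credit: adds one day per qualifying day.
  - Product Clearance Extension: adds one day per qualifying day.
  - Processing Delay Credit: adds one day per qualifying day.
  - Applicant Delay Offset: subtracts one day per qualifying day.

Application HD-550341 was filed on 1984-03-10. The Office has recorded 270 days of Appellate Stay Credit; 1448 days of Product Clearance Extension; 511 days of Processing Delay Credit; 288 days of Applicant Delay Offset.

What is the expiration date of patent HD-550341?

2014-07-03

Base term: filing date + 25 years → 10 March 2009.
Appellate Stay Credit: +270 days → 5 December 2009.
Product Clearance Extension: +1448 days → 22 November 2013.
Processing Delay Credit: +511 days → 17 April 2015.
Applicant Delay Offset: −288 days → 3 July 2014.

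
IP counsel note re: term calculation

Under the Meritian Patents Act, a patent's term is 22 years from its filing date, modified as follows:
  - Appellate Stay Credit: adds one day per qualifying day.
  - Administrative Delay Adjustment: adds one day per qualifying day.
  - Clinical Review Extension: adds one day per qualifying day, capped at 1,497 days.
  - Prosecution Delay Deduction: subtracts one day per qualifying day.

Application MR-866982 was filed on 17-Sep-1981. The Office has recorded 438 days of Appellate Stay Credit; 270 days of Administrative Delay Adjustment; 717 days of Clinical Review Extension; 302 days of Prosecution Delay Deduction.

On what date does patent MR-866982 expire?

Base term: filing date + 22 years → 17 September 2003.
Appellate Stay Credit: +438 days → 28 November 2004.
Administrative Delay Adjustment: +270 days → 25 August 2005.
Clinical Review Extension: 717 days (within the 1497-day cap) → +717 days → 12 August 2007.
Prosecution Delay Deduction: −302 days → 14 October 2006.

October 14, 2006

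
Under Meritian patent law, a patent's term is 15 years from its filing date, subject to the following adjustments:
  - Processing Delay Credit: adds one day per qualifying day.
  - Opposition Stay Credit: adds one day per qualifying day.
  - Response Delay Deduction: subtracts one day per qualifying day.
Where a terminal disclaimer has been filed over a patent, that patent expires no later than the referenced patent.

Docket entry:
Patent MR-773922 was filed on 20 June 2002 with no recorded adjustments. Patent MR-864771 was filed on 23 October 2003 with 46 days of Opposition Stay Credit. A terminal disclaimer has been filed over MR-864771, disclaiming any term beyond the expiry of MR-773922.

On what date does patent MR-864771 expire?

2017-06-20

Natural term of MR-864771:
  Base: filing + 15 years → 23 October 2018.
  Opposition Stay Credit: +46 days → 8 December 2018.
Expiry of referenced patent MR-773922:
  Base: filing + 15 years → 20 June 2017.
Terminal disclaimer: MR-864771 expires on the earlier of 8 December 2018 and 20 June 2017.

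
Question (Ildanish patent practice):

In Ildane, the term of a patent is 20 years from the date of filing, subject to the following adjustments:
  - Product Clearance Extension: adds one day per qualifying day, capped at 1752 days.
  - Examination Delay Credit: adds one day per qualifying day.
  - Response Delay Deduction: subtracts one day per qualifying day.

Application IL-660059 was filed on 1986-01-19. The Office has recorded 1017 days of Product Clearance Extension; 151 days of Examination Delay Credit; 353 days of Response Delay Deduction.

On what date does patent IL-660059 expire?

2008-04-13

Base term: filing date + 20 years → 19 January 2006.
Product Clearance Extension: 1017 days (within the 1752-day cap) → +1017 days → 1 November 2008.
Examination Delay Credit: +151 days → 1 April 2009.
Response Delay Deduction: −353 days → 13 April 2008.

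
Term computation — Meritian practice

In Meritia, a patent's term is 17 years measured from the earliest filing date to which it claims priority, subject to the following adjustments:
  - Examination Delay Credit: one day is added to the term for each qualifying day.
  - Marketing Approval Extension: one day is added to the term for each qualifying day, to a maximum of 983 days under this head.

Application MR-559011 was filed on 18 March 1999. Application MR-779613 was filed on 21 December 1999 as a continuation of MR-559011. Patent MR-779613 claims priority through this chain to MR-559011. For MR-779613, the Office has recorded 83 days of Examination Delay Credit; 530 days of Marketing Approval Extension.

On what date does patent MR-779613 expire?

Earliest priority filing: 18 March 1999.
Base term: 18 March 1999 + 17 years → 18 March 2016.
Examination Delay Credit: +83 days → 9 June 2016.
Marketing Approval Extension: 530 days (within the 983-day cap) → +530 days → 21 November 2017.

2017-11-21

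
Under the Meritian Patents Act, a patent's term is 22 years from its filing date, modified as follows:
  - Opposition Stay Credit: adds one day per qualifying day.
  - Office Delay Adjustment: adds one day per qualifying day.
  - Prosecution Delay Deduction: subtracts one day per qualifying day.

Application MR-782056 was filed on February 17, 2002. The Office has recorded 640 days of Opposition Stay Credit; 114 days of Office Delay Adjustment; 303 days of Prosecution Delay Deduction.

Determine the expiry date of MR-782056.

Base term: filing date + 22 years → 17 February 2024.
Opposition Stay Credit: +640 days → 18 November 2025.
Office Delay Adjustment: +114 days → 12 March 2026.
Prosecution Delay Deduction: −303 days → 13 May 2025.

May 13, 2025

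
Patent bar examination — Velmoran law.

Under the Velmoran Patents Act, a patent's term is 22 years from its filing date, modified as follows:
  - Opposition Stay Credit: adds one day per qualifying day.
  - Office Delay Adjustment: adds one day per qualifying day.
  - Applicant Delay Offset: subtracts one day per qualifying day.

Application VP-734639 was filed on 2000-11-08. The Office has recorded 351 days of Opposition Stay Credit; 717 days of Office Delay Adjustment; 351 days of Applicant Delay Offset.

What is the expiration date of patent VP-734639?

October 25, 2024

Base term: filing date + 22 years → 8 November 2022.
Opposition Stay Credit: +351 days → 25 October 2023.
Office Delay Adjustment: +717 days → 11 October 2025.
Applicant Delay Offset: −351 days → 25 October 2024.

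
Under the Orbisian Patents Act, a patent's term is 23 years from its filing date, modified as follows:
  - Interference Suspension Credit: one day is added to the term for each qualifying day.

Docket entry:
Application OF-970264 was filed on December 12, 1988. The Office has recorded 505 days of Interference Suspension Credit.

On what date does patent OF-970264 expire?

2013-04-30

Base term: filing date + 23 years → 12 December 2011.
Interference Suspension Credit: +505 days → 30 April 2013.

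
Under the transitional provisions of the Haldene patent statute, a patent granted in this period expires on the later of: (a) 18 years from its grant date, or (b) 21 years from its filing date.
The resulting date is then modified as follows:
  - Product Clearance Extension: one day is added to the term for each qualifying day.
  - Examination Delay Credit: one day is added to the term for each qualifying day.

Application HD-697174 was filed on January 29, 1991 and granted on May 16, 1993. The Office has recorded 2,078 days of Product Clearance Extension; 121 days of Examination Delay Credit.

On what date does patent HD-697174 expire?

(a) grant + 18 years → 16 May 2011.
(b) filing + 21 years → 29 January 2012.
Later of the two: 29 January 2012.
Product Clearance Extension: +2078 days → 7 October 2017.
Examination Delay Credit: +121 days → 5 February 2018.

2018-02-05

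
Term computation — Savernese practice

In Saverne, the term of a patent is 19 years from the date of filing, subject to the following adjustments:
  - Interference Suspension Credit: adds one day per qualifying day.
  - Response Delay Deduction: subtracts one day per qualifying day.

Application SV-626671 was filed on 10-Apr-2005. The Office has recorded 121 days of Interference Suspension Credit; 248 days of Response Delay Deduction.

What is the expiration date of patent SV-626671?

Base term: filing date + 19 years → 10 April 2024.
Interference Suspension Credit: +121 days → 9 August 2024.
Response Delay Deduction: −248 days → 5 December 2023.

December 5, 2023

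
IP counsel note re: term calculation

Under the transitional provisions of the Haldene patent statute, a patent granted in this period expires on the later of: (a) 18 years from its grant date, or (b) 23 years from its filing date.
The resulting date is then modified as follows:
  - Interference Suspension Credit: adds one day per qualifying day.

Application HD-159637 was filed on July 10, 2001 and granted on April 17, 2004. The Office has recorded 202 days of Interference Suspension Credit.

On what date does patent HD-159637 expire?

January 28, 2025

(a) grant + 18 years → 17 April 2022.
(b) filing + 23 years → 10 July 2024.
Later of the two: 10 July 2024.
Interference Suspension Credit: +202 days → 28 January 2025.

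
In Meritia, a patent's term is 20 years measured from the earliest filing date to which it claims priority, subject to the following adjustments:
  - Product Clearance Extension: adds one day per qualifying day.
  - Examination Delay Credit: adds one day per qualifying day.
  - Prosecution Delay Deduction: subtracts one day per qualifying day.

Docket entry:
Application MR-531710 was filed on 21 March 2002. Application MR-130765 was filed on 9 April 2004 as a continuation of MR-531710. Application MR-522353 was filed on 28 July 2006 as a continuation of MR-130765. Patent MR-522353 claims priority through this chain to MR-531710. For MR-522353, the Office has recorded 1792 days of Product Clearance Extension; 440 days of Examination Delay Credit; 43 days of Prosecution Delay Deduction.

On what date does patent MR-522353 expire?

2028-03-18

Earliest priority filing: 21 March 2002.
Base term: 21 March 2002 + 20 years → 21 March 2022.
Product Clearance Extension: +1792 days → 15 February 2027.
Examination Delay Credit: +440 days → 30 April 2028.
Prosecution Delay Deduction: −43 days → 18 March 2028.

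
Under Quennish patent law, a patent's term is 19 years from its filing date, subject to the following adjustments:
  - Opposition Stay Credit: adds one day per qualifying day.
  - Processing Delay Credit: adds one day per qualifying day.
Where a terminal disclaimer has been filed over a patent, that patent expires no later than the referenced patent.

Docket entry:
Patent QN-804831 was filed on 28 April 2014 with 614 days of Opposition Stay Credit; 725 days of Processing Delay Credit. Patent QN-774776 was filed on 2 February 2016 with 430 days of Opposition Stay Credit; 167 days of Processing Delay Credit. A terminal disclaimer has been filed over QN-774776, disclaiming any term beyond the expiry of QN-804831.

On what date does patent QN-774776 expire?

2036-09-21

Natural term of QN-774776:
  Base: filing + 19 years → 2 February 2035.
  Opposition Stay Credit: +430 days → 7 April 2036.
  Processing Delay Credit: +167 days → 21 September 2036.
Expiry of referenced patent QN-804831:
  Base: filing + 19 years → 28 April 2033.
  Opposition Stay Credit: +614 days → 2 January 2035.
  Processing Delay Credit: +725 days → 27 December 2036.
Terminal disclaimer: QN-774776 expires on the earlier of 21 September 2036 and 27 December 2036.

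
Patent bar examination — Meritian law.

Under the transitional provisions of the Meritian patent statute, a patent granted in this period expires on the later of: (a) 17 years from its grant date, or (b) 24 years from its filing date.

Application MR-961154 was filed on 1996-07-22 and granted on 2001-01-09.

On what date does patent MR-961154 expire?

2020-07-22

(a) grant + 17 years → 9 January 2018.
(b) filing + 24 years → 22 July 2020.
Later of the two: 22 July 2020.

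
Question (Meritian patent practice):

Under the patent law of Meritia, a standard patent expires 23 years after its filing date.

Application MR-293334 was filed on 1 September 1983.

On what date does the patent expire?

2006-09-01

Filing date + 23 years → 1 September 2006.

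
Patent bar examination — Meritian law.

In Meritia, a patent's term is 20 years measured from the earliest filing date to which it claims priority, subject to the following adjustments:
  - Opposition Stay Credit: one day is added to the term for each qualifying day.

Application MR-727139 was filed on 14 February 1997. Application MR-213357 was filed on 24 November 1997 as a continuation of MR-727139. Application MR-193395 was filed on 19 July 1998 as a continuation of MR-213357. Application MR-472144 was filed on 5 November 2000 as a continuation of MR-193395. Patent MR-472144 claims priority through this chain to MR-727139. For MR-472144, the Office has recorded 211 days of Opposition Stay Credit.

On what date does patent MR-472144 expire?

Earliest priority filing: 14 February 1997.
Base term: 14 February 1997 + 20 years → 14 February 2017.
Opposition Stay Credit: +211 days → 13 September 2017.

September 13, 2017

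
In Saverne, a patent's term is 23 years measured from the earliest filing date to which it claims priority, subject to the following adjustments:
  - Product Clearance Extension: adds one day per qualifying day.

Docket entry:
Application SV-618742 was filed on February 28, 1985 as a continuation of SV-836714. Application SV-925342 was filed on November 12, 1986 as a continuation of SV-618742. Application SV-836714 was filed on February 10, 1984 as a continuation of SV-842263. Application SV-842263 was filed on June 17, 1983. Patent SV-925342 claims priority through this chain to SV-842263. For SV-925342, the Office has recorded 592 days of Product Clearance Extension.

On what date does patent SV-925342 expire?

January 30, 2008

Earliest priority filing: 17 June 1983.
Base term: 17 June 1983 + 23 years → 17 June 2006.
Product Clearance Extension: +592 days → 30 January 2008.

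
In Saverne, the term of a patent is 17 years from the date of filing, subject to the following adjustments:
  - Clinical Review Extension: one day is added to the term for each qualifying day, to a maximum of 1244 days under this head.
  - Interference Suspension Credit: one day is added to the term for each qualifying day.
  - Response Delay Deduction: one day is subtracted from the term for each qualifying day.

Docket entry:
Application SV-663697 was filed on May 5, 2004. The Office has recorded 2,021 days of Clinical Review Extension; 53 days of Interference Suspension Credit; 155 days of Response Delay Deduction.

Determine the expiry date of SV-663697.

Base term: filing date + 17 years → 5 May 2021.
Clinical Review Extension: 2021 days claimed exceeds the 1244-day cap, so +1244 days → 30 September 2024.
Interference Suspension Credit: +53 days → 22 November 2024.
Response Delay Deduction: −155 days → 20 June 2024.

2024-06-20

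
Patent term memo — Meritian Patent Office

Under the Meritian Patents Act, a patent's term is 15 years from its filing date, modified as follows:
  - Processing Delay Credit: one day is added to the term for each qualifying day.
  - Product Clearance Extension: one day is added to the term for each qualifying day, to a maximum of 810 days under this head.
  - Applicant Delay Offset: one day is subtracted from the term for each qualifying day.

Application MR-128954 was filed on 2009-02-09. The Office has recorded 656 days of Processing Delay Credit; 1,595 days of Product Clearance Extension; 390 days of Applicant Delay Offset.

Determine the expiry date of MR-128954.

Base term: filing date + 15 years → 9 February 2024.
Processing Delay Credit: +656 days → 26 November 2025.
Product Clearance Extension: 1595 days claimed exceeds the 810-day cap, so +810 days → 14 February 2028.
Applicant Delay Offset: −390 days → 20 January 2027.

2027-01-20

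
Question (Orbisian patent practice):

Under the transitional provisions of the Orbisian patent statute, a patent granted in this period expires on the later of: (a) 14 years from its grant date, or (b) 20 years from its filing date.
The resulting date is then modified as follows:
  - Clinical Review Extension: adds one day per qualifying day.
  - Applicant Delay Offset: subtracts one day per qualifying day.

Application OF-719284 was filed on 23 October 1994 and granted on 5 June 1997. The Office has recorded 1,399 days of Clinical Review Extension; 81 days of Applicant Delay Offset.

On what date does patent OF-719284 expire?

(a) grant + 14 years → 5 June 2011.
(b) filing + 20 years → 23 October 2014.
Later of the two: 23 October 2014.
Clinical Review Extension: +1399 days → 22 August 2018.
Applicant Delay Offset: −81 days → 2 June 2018.

June 2, 2018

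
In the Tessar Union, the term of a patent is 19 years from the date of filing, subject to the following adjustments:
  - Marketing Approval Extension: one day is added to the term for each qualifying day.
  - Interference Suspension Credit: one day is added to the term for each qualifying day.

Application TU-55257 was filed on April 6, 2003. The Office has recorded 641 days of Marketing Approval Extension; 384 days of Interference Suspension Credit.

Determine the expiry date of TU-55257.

2025-01-25

Base term: filing date + 19 years → 6 April 2022.
Marketing Approval Extension: +641 days → 7 January 2024.
Interference Suspension Credit: +384 days → 25 January 2025.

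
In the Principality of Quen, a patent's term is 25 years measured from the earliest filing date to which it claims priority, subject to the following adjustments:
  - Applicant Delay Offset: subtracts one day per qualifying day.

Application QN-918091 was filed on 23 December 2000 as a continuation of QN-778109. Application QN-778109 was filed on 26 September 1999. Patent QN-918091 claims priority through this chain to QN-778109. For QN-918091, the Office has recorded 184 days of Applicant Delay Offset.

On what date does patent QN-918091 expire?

March 26, 2024

Earliest priority filing: 26 September 1999.
Base term: 26 September 1999 + 25 years → 26 September 2024.
Applicant Delay Offset: −184 days → 26 March 2024.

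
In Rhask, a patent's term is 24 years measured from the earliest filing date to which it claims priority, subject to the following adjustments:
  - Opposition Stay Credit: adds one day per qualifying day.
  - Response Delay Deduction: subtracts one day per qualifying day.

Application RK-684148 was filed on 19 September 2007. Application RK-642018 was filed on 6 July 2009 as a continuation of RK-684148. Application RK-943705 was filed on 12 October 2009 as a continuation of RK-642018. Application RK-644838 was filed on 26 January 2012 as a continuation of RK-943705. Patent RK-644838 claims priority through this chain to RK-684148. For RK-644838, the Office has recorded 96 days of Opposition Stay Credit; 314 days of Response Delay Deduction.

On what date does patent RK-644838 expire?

2031-02-13

Earliest priority filing: 19 September 2007.
Base term: 19 September 2007 + 24 years → 19 September 2031.
Opposition Stay Credit: +96 days → 24 December 2031.
Response Delay Deduction: −314 days → 13 February 2031.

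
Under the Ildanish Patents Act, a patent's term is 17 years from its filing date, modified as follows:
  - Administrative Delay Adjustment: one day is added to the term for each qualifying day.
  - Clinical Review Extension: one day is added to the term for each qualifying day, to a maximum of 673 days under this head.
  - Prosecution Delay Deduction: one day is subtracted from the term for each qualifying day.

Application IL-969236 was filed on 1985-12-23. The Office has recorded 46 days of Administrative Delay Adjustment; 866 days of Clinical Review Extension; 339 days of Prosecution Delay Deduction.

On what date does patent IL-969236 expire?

Base term: filing date + 17 years → 23 December 2002.
Administrative Delay Adjustment: +46 days → 7 February 2003.
Clinical Review Extension: 866 days claimed exceeds the 673-day cap, so +673 days → 11 December 2004.
Prosecution Delay Deduction: −339 days → 7 January 2004.

January 7, 2004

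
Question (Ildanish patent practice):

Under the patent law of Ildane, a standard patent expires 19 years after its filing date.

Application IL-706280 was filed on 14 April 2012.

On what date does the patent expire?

2031-04-14

Filing date + 19 years → 14 April 2031.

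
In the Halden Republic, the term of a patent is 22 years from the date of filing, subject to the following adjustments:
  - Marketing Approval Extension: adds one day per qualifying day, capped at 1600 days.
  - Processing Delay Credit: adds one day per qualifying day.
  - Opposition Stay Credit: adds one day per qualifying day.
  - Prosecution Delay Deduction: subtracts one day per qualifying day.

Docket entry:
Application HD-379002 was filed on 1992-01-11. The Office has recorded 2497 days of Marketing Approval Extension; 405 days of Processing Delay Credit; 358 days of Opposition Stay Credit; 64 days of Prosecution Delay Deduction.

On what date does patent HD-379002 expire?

2020-04-28

Base term: filing date + 22 years → 11 January 2014.
Marketing Approval Extension: 2497 days claimed exceeds the 1600-day cap, so +1600 days → 30 May 2018.
Processing Delay Credit: +405 days → 9 July 2019.
Opposition Stay Credit: +358 days → 1 July 2020.
Prosecution Delay Deduction: −64 days → 28 April 2020.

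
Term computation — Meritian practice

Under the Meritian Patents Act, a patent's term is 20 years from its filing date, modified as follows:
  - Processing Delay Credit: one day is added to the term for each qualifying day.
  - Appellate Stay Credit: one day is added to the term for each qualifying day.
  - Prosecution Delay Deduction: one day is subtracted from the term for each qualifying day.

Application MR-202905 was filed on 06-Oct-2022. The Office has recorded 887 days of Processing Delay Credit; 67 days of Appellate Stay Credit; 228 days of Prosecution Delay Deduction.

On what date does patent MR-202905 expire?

October 1, 2044

Base term: filing date + 20 years → 6 October 2042.
Processing Delay Credit: +887 days → 11 March 2045.
Appellate Stay Credit: +67 days → 17 May 2045.
Prosecution Delay Deduction: −228 days → 1 October 2044.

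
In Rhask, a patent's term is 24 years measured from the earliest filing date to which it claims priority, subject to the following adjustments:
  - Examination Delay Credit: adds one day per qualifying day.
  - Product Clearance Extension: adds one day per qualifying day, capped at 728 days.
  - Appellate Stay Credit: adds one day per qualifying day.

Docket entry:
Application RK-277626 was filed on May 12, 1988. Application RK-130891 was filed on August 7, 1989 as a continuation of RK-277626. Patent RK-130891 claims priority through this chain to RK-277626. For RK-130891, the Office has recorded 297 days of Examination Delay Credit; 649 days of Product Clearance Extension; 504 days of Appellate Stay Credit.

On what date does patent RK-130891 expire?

Earliest priority filing: 12 May 1988.
Base term: 12 May 1988 + 24 years → 12 May 2012.
Examination Delay Credit: +297 days → 5 March 2013.
Product Clearance Extension: 649 days (within the 728-day cap) → +649 days → 14 December 2014.
Appellate Stay Credit: +504 days → 1 May 2016.

May 1, 2016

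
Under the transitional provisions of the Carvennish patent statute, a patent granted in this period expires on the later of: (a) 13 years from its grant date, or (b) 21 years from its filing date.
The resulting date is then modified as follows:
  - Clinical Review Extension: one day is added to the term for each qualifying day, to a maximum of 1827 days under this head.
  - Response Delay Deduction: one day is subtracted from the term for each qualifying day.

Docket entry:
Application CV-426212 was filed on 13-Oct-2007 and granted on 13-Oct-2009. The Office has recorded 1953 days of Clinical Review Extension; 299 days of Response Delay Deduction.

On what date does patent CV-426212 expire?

(a) grant + 13 years → 13 October 2022.
(b) filing + 21 years → 13 October 2028.
Later of the two: 13 October 2028.
Clinical Review Extension: 1953 days claimed exceeds the 1827-day cap, so +1827 days → 14 October 2033.
Response Delay Deduction: −299 days → 19 December 2032.

December 19, 2032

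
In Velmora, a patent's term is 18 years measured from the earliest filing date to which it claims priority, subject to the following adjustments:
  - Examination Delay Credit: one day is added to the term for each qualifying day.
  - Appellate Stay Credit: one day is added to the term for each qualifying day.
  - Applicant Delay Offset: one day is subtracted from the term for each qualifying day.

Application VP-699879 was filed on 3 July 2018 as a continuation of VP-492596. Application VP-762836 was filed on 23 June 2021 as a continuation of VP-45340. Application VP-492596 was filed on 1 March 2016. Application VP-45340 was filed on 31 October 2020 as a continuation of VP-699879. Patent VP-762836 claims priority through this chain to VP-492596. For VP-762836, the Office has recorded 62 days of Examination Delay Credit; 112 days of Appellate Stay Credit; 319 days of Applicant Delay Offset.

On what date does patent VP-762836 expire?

Earliest priority filing: 1 March 2016.
Base term: 1 March 2016 + 18 years → 1 March 2034.
Examination Delay Credit: +62 days → 2 May 2034.
Appellate Stay Credit: +112 days → 22 August 2034.
Applicant Delay Offset: −319 days → 7 October 2033.

2033-10-07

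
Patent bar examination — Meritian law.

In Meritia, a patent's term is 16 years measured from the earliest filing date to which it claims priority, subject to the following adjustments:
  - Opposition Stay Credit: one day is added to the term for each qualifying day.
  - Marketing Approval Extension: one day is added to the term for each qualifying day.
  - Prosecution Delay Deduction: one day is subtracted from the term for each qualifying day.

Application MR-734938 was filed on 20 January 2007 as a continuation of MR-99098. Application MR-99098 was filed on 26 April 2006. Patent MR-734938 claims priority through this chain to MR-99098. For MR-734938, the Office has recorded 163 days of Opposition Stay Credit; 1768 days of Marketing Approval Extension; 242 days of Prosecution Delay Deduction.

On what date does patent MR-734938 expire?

Earliest priority filing: 26 April 2006.
Base term: 26 April 2006 + 16 years → 26 April 2022.
Opposition Stay Credit: +163 days → 6 October 2022.
Marketing Approval Extension: +1768 days → 9 August 2027.
Prosecution Delay Deduction: −242 days → 10 December 2026.

2026-12-10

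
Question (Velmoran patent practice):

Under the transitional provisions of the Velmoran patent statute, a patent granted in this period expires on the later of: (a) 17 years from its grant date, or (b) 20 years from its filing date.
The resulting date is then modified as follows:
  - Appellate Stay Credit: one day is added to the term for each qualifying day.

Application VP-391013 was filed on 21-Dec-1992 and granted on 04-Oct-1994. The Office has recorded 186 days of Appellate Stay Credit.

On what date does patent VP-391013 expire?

June 25, 2013

(a) grant + 17 years → 4 October 2011.
(b) filing + 20 years → 21 December 2012.
Later of the two: 21 December 2012.
Appellate Stay Credit: +186 days → 25 June 2013.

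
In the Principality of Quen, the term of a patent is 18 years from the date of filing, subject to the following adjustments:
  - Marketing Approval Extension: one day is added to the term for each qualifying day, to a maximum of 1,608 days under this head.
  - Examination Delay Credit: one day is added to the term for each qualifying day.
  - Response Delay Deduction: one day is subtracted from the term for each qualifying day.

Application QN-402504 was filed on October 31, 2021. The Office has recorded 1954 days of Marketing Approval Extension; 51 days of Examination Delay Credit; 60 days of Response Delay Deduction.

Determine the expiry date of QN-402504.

Base term: filing date + 18 years → 31 October 2039.
Marketing Approval Extension: 1954 days claimed exceeds the 1608-day cap, so +1608 days → 26 March 2044.
Examination Delay Credit: +51 days → 16 May 2044.
Response Delay Deduction: −60 days → 17 March 2044.

2044-03-17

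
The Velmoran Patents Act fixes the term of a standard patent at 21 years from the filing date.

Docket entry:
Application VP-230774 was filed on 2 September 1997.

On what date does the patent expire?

September 2, 2018

Filing date + 21 years → 2 September 2018.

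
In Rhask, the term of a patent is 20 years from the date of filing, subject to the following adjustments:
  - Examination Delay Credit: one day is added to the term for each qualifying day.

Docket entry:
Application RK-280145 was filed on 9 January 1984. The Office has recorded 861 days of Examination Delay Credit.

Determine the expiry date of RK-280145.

Base term: filing date + 20 years → 9 January 2004.
Examination Delay Credit: +861 days → 19 May 2006.

2006-05-19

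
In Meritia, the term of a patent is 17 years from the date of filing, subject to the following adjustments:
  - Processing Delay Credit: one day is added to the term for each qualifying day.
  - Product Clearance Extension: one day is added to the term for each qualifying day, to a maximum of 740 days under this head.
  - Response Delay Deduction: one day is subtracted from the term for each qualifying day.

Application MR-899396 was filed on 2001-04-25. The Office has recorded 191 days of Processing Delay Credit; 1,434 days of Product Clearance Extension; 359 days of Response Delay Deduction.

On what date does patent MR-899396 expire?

2019-11-18

Base term: filing date + 17 years → 25 April 2018.
Processing Delay Credit: +191 days → 2 November 2018.
Product Clearance Extension: 1434 days claimed exceeds the 740-day cap, so +740 days → 11 November 2020.
Response Delay Deduction: −359 days → 18 November 2019.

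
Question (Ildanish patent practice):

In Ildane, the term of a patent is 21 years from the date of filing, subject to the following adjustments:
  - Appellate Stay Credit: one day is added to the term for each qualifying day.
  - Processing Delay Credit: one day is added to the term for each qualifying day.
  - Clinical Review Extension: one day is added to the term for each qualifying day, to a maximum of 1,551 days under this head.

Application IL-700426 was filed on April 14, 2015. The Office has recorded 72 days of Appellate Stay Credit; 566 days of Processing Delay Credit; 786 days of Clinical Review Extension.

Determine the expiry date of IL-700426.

Base term: filing date + 21 years → 14 April 2036.
Appellate Stay Credit: +72 days → 25 June 2036.
Processing Delay Credit: +566 days → 12 January 2038.
Clinical Review Extension: 786 days (within the 1551-day cap) → +786 days → 8 March 2040.

March 8, 2040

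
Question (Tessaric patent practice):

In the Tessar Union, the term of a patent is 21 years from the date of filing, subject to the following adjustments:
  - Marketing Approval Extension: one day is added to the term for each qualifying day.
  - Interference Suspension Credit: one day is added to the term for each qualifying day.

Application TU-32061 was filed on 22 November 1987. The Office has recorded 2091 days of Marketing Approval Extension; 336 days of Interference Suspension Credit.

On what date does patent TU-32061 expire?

Base term: filing date + 21 years → 22 November 2008.
Marketing Approval Extension: +2091 days → 14 August 2014.
Interference Suspension Credit: +336 days → 16 July 2015.

2015-07-16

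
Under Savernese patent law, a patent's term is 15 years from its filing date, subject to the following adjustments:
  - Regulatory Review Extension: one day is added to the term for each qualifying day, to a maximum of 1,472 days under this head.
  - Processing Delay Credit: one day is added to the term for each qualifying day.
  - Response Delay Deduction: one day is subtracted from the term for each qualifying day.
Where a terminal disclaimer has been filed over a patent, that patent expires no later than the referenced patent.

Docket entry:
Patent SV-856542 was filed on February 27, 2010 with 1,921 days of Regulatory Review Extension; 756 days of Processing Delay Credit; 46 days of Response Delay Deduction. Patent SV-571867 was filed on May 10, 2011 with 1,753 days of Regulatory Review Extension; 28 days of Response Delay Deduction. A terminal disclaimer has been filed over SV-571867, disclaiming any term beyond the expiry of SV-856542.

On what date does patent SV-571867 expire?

April 23, 2030

Natural term of SV-571867:
  Base: filing + 15 years → 10 May 2026.
  Regulatory Review Extension: 1753 days claimed exceeds the 1472-day cap, so +1472 days → 21 May 2030.
  Response Delay Deduction: −28 days → 23 April 2030.
Expiry of referenced patent SV-856542:
  Base: filing + 15 years → 27 February 2025.
  Regulatory Review Extension: 1921 days claimed exceeds the 1472-day cap, so +1472 days → 10 March 2029.
  Processing Delay Credit: +756 days → 5 April 2031.
  Response Delay Deduction: −46 days → 18 February 2031.
Terminal disclaimer: SV-571867 expires on the earlier of 23 April 2030 and 18 February 2031.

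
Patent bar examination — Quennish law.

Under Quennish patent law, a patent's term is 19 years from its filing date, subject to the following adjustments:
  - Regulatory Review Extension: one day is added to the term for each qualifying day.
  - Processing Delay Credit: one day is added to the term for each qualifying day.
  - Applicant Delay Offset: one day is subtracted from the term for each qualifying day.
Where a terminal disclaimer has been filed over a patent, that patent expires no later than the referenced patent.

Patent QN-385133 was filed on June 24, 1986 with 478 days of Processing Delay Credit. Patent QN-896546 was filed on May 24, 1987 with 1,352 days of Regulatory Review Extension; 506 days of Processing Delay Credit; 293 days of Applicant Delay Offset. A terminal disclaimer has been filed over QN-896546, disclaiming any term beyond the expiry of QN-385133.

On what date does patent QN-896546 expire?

Natural term of QN-896546:
  Base: filing + 19 years → 24 May 2006.
  Regulatory Review Extension: +1352 days → 4 February 2010.
  Processing Delay Credit: +506 days → 25 June 2011.
  Applicant Delay Offset: −293 days → 5 September 2010.
Expiry of referenced patent QN-385133:
  Base: filing + 19 years → 24 June 2005.
  Processing Delay Credit: +478 days → 15 October 2006.
Terminal disclaimer: QN-896546 expires on the earlier of 5 September 2010 and 15 October 2006.

2006-10-15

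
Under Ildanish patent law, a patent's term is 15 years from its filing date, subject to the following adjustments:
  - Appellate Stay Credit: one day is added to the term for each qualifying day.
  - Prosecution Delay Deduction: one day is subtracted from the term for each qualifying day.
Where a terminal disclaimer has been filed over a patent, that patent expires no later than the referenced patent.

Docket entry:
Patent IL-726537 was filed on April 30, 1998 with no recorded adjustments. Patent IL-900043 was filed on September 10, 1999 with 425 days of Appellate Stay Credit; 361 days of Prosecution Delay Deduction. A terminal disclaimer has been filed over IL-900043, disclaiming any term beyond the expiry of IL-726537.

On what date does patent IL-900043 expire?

April 30, 2013

Natural term of IL-900043:
  Base: filing + 15 years → 10 September 2014.
  Appellate Stay Credit: +425 days → 9 November 2015.
  Prosecution Delay Deduction: −361 days → 13 November 2014.
Expiry of referenced patent IL-726537:
  Base: filing + 15 years → 30 April 2013.
Terminal disclaimer: IL-900043 expires on the earlier of 13 November 2014 and 30 April 2013.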